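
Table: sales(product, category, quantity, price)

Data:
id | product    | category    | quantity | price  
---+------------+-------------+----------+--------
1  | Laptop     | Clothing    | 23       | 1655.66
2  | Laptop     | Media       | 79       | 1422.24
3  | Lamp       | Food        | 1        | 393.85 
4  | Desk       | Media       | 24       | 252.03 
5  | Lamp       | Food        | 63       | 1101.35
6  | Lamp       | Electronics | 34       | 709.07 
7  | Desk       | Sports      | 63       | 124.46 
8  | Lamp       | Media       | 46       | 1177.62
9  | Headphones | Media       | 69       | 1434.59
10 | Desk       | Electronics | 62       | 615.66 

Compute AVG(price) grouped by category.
SELECT category, AVG(price) as result
FROM sales
GROUP BY category

Result:
  Clothing: 1655.66
  Electronics: 662.37
  Food: 747.60
  Media: 1071.62
  Sports: 124.46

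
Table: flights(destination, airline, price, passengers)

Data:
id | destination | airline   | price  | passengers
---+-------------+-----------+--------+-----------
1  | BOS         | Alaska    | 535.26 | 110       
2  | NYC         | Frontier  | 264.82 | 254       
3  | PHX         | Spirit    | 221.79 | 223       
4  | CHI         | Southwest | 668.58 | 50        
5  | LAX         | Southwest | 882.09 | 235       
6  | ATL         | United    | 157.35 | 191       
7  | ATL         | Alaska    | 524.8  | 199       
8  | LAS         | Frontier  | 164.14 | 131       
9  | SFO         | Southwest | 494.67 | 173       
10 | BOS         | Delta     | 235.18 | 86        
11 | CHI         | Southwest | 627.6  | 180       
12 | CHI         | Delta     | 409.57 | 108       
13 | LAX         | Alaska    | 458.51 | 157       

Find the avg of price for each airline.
SELECT airline, AVG(price) as result
FROM flights
GROUP BY airline

Result:
  Alaska: 506.19
  Delta: 322.38
  Frontier: 214.48
  Southwest: 668.24
  Spirit: 221.79
  United: 157.35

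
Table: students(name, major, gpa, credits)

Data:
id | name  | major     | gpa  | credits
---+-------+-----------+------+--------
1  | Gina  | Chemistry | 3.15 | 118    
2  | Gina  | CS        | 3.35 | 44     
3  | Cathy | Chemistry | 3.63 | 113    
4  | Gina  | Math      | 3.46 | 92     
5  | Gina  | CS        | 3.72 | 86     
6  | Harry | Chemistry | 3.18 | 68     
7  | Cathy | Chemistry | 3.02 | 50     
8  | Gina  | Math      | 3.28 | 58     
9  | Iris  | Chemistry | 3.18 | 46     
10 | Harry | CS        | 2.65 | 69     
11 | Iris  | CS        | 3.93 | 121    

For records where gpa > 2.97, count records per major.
SELECT major, COUNT(*)
FROM students
WHERE gpa > 2.97
GROUP BY major

Note: WHERE filters rows before grouping.

Result:
  CS: 3
  Chemistry: 5
  Math: 2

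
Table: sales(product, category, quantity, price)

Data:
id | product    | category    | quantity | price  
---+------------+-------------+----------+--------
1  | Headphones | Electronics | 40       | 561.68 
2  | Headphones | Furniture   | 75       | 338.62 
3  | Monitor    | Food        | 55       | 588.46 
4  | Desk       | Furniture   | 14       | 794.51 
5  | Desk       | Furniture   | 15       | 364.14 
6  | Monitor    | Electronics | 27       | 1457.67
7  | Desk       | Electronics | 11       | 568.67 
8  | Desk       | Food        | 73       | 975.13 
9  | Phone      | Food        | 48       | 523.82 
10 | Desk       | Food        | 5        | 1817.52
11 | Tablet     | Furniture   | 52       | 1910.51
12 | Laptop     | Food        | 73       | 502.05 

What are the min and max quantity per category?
SELECT category, MIN(quantity), MAX(quantity)
FROM sales
GROUP BY category

Result:
  Electronics: min=11, max=40
  Food: min=5, max=73
  Furniture: min=14, max=75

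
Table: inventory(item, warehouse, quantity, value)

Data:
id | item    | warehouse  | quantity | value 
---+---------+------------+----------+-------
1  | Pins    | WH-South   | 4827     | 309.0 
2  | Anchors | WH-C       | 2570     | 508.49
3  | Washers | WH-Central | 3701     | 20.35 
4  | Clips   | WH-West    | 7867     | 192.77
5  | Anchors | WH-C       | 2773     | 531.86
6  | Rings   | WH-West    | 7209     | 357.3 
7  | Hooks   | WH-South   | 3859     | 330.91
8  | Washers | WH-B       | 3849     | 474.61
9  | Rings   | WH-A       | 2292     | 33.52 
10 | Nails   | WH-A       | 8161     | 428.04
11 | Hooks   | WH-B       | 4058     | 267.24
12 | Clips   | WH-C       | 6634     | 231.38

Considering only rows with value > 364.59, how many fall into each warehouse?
SELECT warehouse, COUNT(*)
FROM inventory
WHERE value > 364.59
GROUP BY warehouse

Note: WHERE filters rows before grouping.

Result:
  WH-A: 1
  WH-B: 1
  WH-C: 2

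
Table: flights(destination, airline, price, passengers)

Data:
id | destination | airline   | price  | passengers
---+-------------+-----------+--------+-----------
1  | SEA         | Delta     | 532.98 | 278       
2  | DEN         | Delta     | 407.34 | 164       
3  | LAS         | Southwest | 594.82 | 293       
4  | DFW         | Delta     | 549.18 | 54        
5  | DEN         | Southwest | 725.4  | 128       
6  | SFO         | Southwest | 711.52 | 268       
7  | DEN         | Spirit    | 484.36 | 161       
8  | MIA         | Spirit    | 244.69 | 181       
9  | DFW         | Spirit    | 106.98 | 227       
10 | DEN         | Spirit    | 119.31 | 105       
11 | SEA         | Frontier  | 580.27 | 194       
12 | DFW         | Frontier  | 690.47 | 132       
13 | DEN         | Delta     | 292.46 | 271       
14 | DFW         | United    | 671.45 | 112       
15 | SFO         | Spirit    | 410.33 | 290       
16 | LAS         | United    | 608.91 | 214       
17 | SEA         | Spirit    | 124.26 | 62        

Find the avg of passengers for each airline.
SELECT airline, AVG(passengers) as result
FROM flights
GROUP BY airline

Result:
  Delta: 191.75
  Frontier: 163.00
  Southwest: 229.67
  Spirit: 171.00
  United: 163.00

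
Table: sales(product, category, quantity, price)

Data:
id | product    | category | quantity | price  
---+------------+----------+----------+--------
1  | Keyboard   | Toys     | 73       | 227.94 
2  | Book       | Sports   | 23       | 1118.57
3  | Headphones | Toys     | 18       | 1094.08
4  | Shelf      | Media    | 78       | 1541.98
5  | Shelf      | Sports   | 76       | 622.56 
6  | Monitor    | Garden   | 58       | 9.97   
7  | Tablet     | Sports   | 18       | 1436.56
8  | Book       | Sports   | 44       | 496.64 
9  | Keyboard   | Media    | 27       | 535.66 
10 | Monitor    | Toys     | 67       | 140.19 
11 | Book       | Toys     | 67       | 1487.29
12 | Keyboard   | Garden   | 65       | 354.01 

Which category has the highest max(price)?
SELECT category, MAX(price) as val
FROM sales
GROUP BY category
ORDER BY val DESC
LIMIT 1

Result: Media with max(price) = 1541.98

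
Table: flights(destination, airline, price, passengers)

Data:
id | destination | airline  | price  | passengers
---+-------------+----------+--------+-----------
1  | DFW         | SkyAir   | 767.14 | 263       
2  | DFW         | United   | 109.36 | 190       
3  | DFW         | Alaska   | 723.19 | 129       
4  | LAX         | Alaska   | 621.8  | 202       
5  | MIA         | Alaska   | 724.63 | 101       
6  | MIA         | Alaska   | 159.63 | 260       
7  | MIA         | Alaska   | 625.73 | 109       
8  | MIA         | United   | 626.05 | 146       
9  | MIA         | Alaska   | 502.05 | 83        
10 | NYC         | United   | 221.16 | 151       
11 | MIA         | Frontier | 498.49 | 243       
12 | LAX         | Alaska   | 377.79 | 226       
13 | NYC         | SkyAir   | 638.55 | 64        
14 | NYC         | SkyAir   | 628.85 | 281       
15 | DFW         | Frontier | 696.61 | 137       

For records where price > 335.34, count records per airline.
SELECT airline, COUNT(*)
FROM flights
WHERE price > 335.34
GROUP BY airline

Note: WHERE filters rows before grouping.

Result:
  Alaska: 6
  Frontier: 2
  SkyAir: 3
  United: 1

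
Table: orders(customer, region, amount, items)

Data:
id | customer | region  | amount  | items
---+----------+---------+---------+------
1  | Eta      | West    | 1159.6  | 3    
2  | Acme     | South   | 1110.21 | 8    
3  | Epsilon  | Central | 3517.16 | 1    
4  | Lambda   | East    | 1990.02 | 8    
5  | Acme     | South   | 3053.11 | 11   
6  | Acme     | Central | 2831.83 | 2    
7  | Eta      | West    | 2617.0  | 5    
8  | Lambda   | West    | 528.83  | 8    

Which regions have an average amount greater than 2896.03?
SELECT region, AVG(amount)
FROM orders
GROUP BY region
HAVING AVG(amount) > 2896.03

Result:
  Central: avg=3174.50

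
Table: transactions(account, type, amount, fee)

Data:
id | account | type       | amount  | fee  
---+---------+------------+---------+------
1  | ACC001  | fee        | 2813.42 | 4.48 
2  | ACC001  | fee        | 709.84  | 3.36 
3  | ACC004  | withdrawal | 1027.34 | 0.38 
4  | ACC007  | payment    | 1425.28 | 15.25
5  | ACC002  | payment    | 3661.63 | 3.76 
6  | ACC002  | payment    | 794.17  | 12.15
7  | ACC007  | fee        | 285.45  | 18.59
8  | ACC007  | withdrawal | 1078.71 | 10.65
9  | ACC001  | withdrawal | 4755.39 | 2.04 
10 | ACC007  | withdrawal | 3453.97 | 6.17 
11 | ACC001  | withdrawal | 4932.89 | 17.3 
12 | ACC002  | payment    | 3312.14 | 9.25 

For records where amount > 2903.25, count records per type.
SELECT type, COUNT(*)
FROM transactions
WHERE amount > 2903.25
GROUP BY type

Note: WHERE filters rows before grouping.

Result:
  payment: 2
  withdrawal: 3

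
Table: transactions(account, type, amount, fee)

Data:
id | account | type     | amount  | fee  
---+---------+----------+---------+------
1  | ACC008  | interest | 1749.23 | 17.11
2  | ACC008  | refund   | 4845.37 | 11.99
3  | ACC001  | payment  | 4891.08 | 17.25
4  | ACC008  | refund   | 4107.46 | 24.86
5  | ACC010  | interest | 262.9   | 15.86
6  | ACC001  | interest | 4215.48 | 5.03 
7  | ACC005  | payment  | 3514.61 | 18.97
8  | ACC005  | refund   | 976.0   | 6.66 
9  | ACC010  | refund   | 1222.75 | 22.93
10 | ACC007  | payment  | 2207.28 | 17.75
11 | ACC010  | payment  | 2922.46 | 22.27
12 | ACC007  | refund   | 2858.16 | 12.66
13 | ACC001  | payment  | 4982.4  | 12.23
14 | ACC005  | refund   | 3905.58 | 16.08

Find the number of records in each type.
SELECT type, COUNT(*) as count
FROM transactions
GROUP BY type

Result:
  interest: 3
  payment: 5
  refund: 6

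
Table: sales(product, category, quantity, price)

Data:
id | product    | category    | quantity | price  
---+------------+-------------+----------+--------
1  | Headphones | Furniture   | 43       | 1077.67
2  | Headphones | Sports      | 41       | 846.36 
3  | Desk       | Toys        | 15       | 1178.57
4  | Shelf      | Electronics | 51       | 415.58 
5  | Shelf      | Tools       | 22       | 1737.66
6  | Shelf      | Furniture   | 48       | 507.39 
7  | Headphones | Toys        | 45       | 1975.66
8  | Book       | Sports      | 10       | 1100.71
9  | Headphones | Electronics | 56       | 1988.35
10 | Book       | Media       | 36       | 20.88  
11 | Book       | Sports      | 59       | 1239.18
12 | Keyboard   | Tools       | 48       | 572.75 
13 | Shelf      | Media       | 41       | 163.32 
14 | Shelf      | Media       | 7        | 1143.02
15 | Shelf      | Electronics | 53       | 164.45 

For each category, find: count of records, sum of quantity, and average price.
SELECT category,
       COUNT(*) as cnt,
       SUM(quantity) as total_quantity,
       AVG(price) as avg_price
FROM sales
GROUP BY category

Result:
  Electronics: 3 records, 160 total quantity, 856.13 avg price
  Furniture: 2 records, 91 total quantity, 792.53 avg price
  Media: 3 records, 84 total quantity, 442.41 avg price
  Sports: 3 records, 110 total quantity, 1062.08 avg price
  Tools: 2 records, 70 total quantity, 1155.21 avg price
  Toys: 2 records, 60 total quantity, 1577.12 avg price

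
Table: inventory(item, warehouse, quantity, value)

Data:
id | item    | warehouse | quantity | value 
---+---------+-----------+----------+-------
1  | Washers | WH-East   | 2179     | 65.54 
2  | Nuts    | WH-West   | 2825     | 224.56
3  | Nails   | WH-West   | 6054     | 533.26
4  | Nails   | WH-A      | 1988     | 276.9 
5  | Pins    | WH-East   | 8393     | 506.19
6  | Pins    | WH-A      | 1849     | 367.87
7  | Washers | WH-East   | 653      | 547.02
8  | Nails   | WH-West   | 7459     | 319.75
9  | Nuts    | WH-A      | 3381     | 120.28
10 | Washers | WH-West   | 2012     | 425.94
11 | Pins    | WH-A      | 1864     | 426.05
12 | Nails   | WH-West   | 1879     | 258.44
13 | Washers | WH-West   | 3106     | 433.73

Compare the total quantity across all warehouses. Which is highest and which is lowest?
SELECT warehouse, SUM(quantity)
FROM inventory
GROUP BY warehouse
ORDER BY SUM(quantity)

All groups:
  WH-A: 9082
  WH-East: 11225
  WH-West: 23335

Highest: WH-West (23335)
Lowest: WH-A (9082)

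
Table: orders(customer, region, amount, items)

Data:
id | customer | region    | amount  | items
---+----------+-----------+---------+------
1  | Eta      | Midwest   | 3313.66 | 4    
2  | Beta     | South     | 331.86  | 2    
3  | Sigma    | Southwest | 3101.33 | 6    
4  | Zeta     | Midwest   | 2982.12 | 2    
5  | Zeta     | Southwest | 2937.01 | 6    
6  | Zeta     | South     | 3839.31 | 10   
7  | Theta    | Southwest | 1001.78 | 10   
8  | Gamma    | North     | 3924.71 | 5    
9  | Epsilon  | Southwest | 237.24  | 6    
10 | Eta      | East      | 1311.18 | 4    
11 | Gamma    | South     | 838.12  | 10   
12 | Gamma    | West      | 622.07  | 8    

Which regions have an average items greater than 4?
SELECT region, AVG(items)
FROM orders
GROUP BY region
HAVING AVG(items) > 4

Result:
  North: avg=5.00
  South: avg=7.33
  Southwest: avg=7.00
  West: avg=8.00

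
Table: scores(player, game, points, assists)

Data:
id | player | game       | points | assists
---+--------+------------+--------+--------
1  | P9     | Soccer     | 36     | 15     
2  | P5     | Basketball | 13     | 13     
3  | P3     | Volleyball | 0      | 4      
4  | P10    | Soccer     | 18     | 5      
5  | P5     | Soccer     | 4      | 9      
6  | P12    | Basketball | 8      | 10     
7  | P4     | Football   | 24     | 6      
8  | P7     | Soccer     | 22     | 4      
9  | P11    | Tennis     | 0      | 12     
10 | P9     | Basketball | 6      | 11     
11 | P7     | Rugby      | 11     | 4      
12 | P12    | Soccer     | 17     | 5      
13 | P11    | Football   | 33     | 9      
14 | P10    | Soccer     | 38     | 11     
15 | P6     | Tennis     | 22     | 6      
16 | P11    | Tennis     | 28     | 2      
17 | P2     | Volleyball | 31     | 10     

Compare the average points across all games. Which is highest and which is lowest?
SELECT game, AVG(points)
FROM scores
GROUP BY game
ORDER BY AVG(points)

All groups:
  Basketball: 9.00
  Rugby: 11.00
  Volleyball: 15.50
  Tennis: 16.67
  Soccer: 22.50
  Football: 28.50

Highest: Football (28.50)
Lowest: Basketball (9.00)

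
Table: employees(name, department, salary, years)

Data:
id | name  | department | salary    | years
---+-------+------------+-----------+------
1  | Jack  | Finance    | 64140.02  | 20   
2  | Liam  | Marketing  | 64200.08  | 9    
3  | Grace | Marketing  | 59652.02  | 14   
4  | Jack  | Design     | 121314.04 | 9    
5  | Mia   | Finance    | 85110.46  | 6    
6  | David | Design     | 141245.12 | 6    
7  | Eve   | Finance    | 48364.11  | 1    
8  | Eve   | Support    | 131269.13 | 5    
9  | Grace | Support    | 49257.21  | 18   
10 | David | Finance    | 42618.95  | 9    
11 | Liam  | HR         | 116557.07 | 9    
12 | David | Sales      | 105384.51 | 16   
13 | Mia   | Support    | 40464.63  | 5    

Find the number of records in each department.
SELECT department, COUNT(*) as count
FROM employees
GROUP BY department

Result:
  Design: 2
  Finance: 4
  HR: 1
  Marketing: 2
  Sales: 1
  Support: 3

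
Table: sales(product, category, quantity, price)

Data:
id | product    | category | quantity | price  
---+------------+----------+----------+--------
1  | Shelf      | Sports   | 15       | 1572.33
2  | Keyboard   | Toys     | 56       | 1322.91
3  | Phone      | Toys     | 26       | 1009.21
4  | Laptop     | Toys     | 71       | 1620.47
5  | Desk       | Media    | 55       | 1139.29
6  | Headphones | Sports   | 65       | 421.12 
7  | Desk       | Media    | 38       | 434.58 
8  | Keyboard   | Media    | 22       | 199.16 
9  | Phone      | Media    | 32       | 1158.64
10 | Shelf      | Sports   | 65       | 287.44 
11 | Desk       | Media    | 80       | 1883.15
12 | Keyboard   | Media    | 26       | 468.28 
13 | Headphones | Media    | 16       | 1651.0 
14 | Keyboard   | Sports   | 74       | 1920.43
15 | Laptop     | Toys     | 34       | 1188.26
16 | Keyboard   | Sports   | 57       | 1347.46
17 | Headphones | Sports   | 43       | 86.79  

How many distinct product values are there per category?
SELECT category, COUNT(DISTINCT product)
FROM sales
GROUP BY category

Result:
  Media: 4 distinct
  Sports: 3 distinct
  Toys: 3 distinct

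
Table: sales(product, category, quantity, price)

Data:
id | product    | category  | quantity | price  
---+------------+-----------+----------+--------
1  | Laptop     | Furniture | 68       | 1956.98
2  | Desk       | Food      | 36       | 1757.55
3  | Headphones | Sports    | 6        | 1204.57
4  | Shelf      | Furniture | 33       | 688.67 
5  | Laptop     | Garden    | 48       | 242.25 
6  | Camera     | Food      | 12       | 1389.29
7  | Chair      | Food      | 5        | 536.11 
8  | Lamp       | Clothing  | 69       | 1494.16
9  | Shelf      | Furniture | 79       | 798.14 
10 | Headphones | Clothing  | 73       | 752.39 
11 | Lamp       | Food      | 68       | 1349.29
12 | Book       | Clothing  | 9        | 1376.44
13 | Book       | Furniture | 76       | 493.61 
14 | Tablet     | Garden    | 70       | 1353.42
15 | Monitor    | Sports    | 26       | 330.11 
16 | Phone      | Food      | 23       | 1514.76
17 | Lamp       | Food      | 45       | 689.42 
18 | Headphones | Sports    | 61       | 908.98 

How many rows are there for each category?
SELECT category, COUNT(*) as count
FROM sales
GROUP BY category

Result:
  Clothing: 3
  Food: 6
  Furniture: 4
  Garden: 2
  Sports: 3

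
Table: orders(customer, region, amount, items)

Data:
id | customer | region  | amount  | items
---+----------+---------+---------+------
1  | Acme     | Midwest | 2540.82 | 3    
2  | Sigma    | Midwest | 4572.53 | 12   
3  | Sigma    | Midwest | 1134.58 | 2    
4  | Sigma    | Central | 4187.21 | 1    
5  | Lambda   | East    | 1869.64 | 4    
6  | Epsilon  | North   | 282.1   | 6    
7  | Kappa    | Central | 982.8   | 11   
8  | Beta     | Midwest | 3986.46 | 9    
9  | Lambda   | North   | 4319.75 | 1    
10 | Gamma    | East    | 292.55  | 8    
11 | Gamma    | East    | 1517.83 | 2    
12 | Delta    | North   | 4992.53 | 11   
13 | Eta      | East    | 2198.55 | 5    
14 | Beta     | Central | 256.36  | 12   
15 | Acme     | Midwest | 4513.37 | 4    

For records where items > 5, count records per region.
SELECT region, COUNT(*)
FROM orders
WHERE items > 5
GROUP BY region

Note: WHERE filters rows before grouping.

Result:
  Central: 2
  East: 1
  Midwest: 2
  North: 2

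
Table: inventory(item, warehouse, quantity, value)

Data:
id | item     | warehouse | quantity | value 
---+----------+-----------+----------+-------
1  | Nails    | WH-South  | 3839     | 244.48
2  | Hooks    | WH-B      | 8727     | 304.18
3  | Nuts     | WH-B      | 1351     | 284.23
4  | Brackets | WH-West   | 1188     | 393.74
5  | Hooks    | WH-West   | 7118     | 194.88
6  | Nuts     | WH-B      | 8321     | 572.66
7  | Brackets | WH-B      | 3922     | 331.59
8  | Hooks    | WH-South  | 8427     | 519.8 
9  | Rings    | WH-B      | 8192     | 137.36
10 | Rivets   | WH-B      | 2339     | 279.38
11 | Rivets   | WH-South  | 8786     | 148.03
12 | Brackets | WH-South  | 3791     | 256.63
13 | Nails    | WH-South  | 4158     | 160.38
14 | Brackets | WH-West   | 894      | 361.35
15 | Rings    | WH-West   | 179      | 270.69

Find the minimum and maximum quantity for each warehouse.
SELECT warehouse, MIN(quantity), MAX(quantity)
FROM inventory
GROUP BY warehouse

Result:
  WH-B: min=1351, max=8727
  WH-South: min=3791, max=8786
  WH-West: min=179, max=7118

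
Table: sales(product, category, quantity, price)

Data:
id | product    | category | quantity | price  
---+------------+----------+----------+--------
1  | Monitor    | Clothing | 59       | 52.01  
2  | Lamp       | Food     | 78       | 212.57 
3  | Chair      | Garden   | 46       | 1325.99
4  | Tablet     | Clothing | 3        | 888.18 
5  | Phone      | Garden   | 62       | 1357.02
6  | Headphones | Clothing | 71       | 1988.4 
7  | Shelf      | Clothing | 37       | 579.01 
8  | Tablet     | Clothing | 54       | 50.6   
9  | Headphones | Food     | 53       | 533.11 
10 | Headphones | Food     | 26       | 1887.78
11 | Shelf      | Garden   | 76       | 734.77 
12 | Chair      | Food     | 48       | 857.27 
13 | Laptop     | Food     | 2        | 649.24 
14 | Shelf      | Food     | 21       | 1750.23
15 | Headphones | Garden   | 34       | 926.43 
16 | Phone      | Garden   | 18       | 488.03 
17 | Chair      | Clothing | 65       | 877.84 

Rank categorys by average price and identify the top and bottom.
SELECT category, AVG(price)
FROM sales
GROUP BY category
ORDER BY AVG(price)

All groups:
  Clothing: 739.34
  Garden: 966.45
  Food: 981.70

Highest: Food (981.70)
Lowest: Clothing (739.34)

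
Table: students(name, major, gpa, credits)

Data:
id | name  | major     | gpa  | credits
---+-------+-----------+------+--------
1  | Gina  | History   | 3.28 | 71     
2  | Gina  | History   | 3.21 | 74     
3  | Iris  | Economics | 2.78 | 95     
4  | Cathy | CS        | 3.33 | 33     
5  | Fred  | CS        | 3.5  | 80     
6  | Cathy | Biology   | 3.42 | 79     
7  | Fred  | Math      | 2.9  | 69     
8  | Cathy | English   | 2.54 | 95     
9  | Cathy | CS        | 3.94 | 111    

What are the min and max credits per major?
SELECT major, MIN(credits), MAX(credits)
FROM students
GROUP BY major

Result:
  Biology: min=79, max=79
  CS: min=33, max=111
  Economics: min=95, max=95
  English: min=95, max=95
  History: min=71, max=74
  Math: min=69, max=69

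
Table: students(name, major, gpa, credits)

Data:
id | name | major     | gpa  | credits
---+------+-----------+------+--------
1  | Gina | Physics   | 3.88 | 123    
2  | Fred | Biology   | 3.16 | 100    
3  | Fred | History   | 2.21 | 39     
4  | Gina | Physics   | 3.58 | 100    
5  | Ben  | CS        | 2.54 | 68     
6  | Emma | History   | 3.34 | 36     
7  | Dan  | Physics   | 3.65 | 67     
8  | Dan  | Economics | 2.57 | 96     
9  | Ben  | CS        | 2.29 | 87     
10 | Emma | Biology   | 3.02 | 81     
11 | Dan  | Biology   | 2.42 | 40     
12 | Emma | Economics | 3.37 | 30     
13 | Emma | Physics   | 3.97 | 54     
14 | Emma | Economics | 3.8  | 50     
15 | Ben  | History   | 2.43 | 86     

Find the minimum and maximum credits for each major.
SELECT major, MIN(credits), MAX(credits)
FROM students
GROUP BY major

Result:
  Biology: min=40, max=100
  CS: min=68, max=87
  Economics: min=30, max=96
  History: min=36, max=86
  Physics: min=54, max=123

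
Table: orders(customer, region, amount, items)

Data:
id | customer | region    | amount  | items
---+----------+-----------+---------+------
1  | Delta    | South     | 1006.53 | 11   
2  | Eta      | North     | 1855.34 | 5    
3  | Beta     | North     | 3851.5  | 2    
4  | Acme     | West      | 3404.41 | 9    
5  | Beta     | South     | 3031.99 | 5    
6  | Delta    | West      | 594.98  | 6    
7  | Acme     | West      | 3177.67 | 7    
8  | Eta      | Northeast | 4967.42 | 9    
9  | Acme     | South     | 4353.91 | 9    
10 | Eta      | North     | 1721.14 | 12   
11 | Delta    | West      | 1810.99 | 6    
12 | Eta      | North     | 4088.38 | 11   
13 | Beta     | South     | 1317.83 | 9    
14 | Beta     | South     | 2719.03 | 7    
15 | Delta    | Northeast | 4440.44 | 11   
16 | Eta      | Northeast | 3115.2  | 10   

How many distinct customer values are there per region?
SELECT region, COUNT(DISTINCT customer)
FROM orders
GROUP BY region

Result:
  North: 2 distinct
  Northeast: 2 distinct
  South: 3 distinct
  West: 2 distinct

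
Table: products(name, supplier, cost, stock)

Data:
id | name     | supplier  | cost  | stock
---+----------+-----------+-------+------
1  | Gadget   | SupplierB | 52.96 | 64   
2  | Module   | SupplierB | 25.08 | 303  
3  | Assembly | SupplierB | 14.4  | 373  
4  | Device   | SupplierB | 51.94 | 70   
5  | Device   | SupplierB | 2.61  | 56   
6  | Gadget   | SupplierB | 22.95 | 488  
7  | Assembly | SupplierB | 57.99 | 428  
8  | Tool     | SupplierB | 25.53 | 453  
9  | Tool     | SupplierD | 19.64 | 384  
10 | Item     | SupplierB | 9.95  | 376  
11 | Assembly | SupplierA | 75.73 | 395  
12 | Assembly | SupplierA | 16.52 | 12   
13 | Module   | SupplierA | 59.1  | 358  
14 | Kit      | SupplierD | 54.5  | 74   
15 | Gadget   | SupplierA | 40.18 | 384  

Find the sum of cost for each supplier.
SELECT supplier, SUM(cost) as result
FROM products
GROUP BY supplier

Result:
  SupplierA: 191.53
  SupplierB: 263.41
  SupplierD: 74.14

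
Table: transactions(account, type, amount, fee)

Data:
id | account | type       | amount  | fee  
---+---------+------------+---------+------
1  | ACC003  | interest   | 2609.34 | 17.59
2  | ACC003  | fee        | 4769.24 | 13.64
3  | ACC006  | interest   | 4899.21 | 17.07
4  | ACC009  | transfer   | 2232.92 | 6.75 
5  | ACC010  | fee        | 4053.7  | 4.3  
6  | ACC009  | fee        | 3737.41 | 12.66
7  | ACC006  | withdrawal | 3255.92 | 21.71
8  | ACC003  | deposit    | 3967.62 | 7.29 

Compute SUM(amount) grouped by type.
SELECT type, SUM(amount) as result
FROM transactions
GROUP BY type

Result:
  deposit: 3967.62
  fee: 12560.35
  interest: 7508.55
  transfer: 2232.92
  withdrawal: 3255.92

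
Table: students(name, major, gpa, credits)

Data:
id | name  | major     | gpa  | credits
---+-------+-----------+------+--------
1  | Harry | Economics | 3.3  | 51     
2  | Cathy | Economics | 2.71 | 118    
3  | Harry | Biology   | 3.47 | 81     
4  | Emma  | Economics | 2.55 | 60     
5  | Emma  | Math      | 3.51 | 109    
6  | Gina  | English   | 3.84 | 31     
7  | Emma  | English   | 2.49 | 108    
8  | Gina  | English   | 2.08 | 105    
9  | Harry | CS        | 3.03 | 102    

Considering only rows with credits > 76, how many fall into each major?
SELECT major, COUNT(*)
FROM students
WHERE credits > 76
GROUP BY major

Note: WHERE filters rows before grouping.

Result:
  Biology: 1
  CS: 1
  Economics: 1
  English: 2
  Math: 1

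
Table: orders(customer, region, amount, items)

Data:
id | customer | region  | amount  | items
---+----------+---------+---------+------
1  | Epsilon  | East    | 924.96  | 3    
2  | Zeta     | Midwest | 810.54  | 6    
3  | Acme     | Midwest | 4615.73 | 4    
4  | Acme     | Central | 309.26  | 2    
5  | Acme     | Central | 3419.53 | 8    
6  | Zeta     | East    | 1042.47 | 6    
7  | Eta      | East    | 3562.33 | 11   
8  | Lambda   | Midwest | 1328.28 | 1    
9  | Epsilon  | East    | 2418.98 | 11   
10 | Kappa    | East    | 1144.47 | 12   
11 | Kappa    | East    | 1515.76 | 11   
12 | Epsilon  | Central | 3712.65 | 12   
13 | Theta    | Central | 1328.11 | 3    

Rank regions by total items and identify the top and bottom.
SELECT region, SUM(items)
FROM orders
GROUP BY region
ORDER BY SUM(items)

All groups:
  Midwest: 11
  Central: 25
  East: 54

Highest: East (54)
Lowest: Midwest (11)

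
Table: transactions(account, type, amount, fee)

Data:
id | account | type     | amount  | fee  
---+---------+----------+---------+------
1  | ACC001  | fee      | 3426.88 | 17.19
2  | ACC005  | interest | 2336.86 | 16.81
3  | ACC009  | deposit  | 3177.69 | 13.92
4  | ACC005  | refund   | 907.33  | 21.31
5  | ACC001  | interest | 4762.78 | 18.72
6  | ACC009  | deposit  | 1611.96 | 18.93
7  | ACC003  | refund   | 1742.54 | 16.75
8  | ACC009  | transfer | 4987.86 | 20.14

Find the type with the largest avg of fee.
SELECT type, AVG(fee) as val
FROM transactions
GROUP BY type
ORDER BY val DESC
LIMIT 1

Result: transfer with avg(fee) = 20.14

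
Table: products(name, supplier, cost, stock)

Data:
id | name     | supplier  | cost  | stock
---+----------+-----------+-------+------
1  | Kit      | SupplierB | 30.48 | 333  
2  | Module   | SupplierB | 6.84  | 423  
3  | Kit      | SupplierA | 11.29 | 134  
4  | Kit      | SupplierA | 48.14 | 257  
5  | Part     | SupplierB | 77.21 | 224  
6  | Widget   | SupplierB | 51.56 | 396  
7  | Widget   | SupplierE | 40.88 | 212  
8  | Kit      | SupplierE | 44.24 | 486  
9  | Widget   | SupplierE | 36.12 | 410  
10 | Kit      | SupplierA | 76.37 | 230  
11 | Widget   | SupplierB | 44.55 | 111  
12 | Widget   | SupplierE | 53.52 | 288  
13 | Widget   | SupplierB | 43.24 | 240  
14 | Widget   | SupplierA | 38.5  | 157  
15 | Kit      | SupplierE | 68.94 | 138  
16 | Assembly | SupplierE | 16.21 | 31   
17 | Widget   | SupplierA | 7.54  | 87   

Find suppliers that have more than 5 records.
SELECT supplier, COUNT(*) as cnt
FROM products
GROUP BY supplier
HAVING COUNT(*) > 5

Result:
  SupplierB: 6
  SupplierE: 6

Note: HAVING filters groups after aggregation, WHERE filters rows before.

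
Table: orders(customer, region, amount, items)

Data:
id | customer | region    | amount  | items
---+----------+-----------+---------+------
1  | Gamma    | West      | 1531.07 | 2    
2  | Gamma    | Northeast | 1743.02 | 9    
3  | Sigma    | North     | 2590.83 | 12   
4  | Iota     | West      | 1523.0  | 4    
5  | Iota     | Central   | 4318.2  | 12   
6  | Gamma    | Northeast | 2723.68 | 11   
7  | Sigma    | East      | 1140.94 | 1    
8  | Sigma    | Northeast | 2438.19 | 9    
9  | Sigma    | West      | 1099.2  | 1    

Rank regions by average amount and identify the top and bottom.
SELECT region, AVG(amount)
FROM orders
GROUP BY region
ORDER BY AVG(amount)

All groups:
  East: 1140.94
  West: 1384.42
  Northeast: 2301.63
  North: 2590.83
  Central: 4318.20

Highest: Central (4318.20)
Lowest: East (1140.94)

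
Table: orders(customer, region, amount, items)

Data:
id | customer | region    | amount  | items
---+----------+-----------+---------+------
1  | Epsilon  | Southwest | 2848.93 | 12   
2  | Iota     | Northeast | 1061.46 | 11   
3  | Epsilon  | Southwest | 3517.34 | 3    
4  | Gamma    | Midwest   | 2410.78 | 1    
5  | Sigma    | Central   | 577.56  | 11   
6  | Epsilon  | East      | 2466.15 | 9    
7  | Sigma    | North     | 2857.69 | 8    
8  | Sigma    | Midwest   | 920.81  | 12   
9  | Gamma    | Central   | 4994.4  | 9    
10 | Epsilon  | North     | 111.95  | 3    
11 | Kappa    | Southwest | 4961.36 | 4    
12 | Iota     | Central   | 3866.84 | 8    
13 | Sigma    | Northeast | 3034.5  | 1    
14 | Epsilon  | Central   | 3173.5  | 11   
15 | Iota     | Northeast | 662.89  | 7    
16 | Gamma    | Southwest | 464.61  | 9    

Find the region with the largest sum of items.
SELECT region, SUM(items) as val
FROM orders
GROUP BY region
ORDER BY val DESC
LIMIT 1

Result: Central with sum(items) = 39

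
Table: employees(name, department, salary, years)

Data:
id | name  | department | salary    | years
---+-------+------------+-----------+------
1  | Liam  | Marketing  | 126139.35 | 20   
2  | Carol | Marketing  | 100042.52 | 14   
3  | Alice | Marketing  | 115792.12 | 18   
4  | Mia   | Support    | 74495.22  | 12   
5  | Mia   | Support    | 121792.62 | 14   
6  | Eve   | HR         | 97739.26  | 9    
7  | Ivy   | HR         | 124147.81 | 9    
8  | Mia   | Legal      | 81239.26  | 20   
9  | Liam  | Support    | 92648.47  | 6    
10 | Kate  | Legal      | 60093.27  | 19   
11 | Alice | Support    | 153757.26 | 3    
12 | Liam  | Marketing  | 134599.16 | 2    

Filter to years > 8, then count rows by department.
SELECT department, COUNT(*)
FROM employees
WHERE years > 8
GROUP BY department

Note: WHERE filters rows before grouping.

Result:
  HR: 2
  Legal: 2
  Marketing: 3
  Support: 2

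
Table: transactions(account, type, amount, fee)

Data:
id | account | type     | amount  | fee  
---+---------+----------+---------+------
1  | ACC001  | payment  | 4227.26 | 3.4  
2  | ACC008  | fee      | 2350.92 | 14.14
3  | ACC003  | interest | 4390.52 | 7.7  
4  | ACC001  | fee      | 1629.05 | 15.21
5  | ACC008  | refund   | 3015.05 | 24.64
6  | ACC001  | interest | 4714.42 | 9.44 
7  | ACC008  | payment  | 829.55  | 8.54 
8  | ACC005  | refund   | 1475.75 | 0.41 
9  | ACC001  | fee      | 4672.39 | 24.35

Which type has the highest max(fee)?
SELECT type, MAX(fee) as val
FROM transactions
GROUP BY type
ORDER BY val DESC
LIMIT 1

Result: refund with max(fee) = 24.64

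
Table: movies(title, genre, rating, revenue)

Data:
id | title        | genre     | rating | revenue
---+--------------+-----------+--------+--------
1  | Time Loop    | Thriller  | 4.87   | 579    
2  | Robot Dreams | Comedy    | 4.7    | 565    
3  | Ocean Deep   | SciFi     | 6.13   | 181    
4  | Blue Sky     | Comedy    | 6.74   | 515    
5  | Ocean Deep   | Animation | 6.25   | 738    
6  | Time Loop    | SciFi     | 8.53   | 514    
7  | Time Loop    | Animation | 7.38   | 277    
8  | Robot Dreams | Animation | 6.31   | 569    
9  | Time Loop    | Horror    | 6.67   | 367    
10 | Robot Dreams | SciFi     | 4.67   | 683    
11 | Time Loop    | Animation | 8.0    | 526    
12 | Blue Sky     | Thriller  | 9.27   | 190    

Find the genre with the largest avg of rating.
SELECT genre, AVG(rating) as val
FROM movies
GROUP BY genre
ORDER BY val DESC
LIMIT 1

Result: Thriller with avg(rating) = 7.07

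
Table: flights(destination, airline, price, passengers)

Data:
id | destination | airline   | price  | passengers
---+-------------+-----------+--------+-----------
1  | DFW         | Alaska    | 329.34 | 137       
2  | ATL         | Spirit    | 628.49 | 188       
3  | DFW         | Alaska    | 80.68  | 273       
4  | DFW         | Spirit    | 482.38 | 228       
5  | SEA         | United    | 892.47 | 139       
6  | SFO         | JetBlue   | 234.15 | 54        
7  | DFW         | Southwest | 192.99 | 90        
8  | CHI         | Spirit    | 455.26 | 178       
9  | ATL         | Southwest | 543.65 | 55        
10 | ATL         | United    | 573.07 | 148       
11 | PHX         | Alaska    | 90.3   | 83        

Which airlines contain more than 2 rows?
SELECT airline, COUNT(*) as cnt
FROM flights
GROUP BY airline
HAVING COUNT(*) > 2

Result:
  Alaska: 3
  Spirit: 3

Note: HAVING filters groups after aggregation, WHERE filters rows before.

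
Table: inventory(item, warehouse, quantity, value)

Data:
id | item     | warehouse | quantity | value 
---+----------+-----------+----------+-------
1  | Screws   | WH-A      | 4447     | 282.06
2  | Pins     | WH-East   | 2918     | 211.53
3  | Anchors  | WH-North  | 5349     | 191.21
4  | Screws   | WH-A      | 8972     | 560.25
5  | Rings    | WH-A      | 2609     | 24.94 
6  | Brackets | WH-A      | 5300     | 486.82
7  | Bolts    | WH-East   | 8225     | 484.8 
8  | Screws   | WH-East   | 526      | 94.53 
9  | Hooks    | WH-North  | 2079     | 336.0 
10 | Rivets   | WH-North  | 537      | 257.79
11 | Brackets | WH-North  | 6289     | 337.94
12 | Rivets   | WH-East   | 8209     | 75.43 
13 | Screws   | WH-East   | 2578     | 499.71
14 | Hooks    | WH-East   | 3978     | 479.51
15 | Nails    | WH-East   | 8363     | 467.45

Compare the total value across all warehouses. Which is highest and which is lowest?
SELECT warehouse, SUM(value)
FROM inventory
GROUP BY warehouse
ORDER BY SUM(value)

All groups:
  WH-North: 1122.94
  WH-A: 1354.07
  WH-East: 2312.96

Highest: WH-East (2312.96)
Lowest: WH-North (1122.94)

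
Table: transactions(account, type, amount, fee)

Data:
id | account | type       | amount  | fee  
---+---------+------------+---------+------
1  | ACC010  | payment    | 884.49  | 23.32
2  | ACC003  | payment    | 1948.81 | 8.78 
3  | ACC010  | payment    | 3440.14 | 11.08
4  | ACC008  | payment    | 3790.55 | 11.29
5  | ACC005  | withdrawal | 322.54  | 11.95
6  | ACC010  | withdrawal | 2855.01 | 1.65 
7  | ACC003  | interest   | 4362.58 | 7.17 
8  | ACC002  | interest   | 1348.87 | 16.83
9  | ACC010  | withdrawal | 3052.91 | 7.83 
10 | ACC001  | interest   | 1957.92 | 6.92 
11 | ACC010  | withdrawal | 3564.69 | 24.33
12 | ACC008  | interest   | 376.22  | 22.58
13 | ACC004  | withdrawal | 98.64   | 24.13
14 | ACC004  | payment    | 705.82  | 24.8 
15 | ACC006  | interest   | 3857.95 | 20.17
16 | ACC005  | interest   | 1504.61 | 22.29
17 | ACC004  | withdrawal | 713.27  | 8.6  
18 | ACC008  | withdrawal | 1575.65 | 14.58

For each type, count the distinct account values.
SELECT type, COUNT(DISTINCT account)
FROM transactions
GROUP BY type

Result:
  interest: 6 distinct
  payment: 4 distinct
  withdrawal: 4 distinct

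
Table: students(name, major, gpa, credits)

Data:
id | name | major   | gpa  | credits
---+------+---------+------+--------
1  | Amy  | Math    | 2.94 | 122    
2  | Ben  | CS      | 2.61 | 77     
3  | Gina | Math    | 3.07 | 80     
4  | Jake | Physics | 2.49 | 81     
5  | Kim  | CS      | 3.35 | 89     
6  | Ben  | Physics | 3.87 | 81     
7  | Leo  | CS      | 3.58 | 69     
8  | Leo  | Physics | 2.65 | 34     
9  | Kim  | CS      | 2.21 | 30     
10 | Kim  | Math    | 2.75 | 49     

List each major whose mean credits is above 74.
SELECT major, AVG(credits)
FROM students
GROUP BY major
HAVING AVG(credits) > 74

Result:
  Math: avg=83.67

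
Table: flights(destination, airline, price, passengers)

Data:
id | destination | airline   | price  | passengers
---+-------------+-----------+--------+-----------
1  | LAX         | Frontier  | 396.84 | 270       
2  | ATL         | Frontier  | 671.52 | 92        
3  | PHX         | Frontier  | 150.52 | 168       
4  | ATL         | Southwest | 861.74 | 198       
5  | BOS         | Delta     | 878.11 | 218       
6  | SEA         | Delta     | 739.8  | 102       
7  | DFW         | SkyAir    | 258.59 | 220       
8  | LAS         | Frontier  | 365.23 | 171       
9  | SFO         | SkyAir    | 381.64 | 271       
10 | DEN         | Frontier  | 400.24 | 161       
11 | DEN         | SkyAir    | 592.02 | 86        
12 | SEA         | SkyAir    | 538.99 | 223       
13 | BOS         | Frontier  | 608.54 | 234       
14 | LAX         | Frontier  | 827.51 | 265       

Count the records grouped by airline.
SELECT airline, COUNT(*) as count
FROM flights
GROUP BY airline

Result:
  Delta: 2
  Frontier: 7
  SkyAir: 4
  Southwest: 1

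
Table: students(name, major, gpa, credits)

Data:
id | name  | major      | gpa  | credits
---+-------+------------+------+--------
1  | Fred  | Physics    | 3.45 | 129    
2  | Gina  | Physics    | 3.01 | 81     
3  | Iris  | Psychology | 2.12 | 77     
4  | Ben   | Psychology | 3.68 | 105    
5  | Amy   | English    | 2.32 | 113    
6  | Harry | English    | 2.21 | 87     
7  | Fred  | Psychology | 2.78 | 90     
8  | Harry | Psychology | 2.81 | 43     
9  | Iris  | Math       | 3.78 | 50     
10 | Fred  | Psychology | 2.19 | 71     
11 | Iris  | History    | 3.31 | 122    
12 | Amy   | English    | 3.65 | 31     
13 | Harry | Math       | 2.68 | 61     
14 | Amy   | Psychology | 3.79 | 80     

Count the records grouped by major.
SELECT major, COUNT(*) as count
FROM students
GROUP BY major

Result:
  English: 3
  History: 1
  Math: 2
  Physics: 2
  Psychology: 6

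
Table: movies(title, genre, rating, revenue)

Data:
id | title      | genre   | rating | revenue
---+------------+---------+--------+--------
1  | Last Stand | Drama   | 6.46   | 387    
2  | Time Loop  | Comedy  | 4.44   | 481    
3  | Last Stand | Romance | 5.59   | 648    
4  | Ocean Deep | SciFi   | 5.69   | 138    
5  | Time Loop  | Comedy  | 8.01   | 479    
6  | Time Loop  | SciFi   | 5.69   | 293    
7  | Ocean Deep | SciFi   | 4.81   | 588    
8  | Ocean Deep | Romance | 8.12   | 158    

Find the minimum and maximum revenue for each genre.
SELECT genre, MIN(revenue), MAX(revenue)
FROM movies
GROUP BY genre

Result:
  Comedy: min=479, max=481
  Drama: min=387, max=387
  Romance: min=158, max=648
  SciFi: min=138, max=588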